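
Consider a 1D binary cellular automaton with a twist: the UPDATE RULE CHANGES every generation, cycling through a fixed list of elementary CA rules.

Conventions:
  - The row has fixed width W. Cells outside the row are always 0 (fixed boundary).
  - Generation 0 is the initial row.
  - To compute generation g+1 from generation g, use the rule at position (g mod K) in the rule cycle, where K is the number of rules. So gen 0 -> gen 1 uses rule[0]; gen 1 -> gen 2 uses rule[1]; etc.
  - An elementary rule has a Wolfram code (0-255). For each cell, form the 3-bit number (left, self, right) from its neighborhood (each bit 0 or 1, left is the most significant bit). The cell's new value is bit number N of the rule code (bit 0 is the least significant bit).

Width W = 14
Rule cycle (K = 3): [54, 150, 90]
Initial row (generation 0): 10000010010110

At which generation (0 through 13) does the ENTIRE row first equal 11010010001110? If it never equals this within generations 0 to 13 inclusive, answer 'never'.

Answer: never

Derivation:
Gen 0: 10000010010110
Gen 1 (rule 54): 11000111111001
Gen 2 (rule 150): 00101011110111
Gen 3 (rule 90): 01000010010101
Gen 4 (rule 54): 11100111111111
Gen 5 (rule 150): 01011011111110
Gen 6 (rule 90): 10011010000011
Gen 7 (rule 54): 11100111000100
Gen 8 (rule 150): 01011010101110
Gen 9 (rule 90): 10011000001011
Gen 10 (rule 54): 11100100011100
Gen 11 (rule 150): 01011110101010
Gen 12 (rule 90): 10010010000001
Gen 13 (rule 54): 11111111000011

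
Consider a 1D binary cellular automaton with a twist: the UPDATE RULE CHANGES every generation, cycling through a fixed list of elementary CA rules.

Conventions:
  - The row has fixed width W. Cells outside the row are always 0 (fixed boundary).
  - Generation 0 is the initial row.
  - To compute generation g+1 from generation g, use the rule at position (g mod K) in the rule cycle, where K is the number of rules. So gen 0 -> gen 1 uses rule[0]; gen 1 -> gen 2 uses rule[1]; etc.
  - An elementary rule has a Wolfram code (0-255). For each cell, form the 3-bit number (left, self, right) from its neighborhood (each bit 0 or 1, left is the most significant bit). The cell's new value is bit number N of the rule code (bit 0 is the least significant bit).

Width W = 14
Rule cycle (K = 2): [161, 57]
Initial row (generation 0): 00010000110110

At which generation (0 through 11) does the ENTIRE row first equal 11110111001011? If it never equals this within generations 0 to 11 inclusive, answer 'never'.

Gen 0: 00010000110110
Gen 1 (rule 161): 11000110001000
Gen 2 (rule 57): 10110101100111
Gen 3 (rule 161): 01001010000010
Gen 4 (rule 57): 00100101111001
Gen 5 (rule 161): 10000010110000
Gen 6 (rule 57): 01111001101111
Gen 7 (rule 161): 00110000010110
Gen 8 (rule 57): 10101111001101
Gen 9 (rule 161): 01010110000010
Gen 10 (rule 57): 00101101111001
Gen 11 (rule 161): 10010010110000

Answer: never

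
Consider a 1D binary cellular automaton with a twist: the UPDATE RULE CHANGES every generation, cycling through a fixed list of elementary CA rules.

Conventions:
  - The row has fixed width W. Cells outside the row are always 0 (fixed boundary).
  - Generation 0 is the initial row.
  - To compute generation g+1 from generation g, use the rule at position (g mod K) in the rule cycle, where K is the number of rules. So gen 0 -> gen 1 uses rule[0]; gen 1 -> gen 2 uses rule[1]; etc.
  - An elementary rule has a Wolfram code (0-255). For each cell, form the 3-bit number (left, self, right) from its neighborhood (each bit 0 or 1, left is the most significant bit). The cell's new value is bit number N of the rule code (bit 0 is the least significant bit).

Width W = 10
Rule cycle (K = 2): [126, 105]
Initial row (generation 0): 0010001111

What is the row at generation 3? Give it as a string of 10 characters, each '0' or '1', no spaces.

Gen 0: 0010001111
Gen 1 (rule 126): 0111011001
Gen 2 (rule 105): 0101111000
Gen 3 (rule 126): 1111001100

Answer: 1111001100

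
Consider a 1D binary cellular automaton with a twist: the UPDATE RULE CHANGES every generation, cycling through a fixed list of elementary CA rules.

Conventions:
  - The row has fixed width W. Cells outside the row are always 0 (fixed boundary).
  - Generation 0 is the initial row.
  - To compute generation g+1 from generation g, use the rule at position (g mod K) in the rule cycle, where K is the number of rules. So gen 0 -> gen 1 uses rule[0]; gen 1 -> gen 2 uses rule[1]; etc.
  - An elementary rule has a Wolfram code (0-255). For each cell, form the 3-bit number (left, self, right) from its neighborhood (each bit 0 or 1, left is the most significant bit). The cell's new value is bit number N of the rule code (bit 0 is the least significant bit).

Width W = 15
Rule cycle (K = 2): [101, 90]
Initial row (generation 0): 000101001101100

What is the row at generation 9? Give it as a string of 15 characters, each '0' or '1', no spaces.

Answer: 001000100000111

Derivation:
Gen 0: 000101001101100
Gen 1 (rule 101): 110111000110101
Gen 2 (rule 90): 110101101110000
Gen 3 (rule 101): 011110110010111
Gen 4 (rule 90): 110010111100101
Gen 5 (rule 101): 010011000100111
Gen 6 (rule 90): 101111101011101
Gen 7 (rule 101): 110000111100111
Gen 8 (rule 90): 111001100111101
Gen 9 (rule 101): 001000100000111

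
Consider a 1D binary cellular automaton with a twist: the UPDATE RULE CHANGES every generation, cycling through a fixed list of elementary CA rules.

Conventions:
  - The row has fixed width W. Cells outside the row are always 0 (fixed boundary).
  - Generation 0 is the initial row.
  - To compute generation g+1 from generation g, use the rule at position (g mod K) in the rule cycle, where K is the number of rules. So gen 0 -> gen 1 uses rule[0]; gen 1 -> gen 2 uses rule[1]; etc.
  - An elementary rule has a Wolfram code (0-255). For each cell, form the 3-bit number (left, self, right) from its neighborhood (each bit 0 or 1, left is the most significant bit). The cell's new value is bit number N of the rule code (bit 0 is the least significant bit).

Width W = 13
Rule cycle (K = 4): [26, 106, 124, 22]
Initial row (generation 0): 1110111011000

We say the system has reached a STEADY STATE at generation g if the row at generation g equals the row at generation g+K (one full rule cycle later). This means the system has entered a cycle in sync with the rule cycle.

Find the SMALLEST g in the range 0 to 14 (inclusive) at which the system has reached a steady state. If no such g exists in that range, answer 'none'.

Answer: 8

Derivation:
Gen 0: 1110111011000
Gen 1 (rule 26): 1000100010100
Gen 2 (rule 106): 0001000101000
Gen 3 (rule 124): 0001100111100
Gen 4 (rule 22): 0010011000010
Gen 5 (rule 26): 0101110100101
Gen 6 (rule 106): 1011011001010
Gen 7 (rule 124): 1111111101111
Gen 8 (rule 22): 0000000000000
Gen 9 (rule 26): 0000000000000
Gen 10 (rule 106): 0000000000000
Gen 11 (rule 124): 0000000000000
Gen 12 (rule 22): 0000000000000
Gen 13 (rule 26): 0000000000000
Gen 14 (rule 106): 0000000000000
Gen 15 (rule 124): 0000000000000
Gen 16 (rule 22): 0000000000000
Gen 17 (rule 26): 0000000000000
Gen 18 (rule 106): 0000000000000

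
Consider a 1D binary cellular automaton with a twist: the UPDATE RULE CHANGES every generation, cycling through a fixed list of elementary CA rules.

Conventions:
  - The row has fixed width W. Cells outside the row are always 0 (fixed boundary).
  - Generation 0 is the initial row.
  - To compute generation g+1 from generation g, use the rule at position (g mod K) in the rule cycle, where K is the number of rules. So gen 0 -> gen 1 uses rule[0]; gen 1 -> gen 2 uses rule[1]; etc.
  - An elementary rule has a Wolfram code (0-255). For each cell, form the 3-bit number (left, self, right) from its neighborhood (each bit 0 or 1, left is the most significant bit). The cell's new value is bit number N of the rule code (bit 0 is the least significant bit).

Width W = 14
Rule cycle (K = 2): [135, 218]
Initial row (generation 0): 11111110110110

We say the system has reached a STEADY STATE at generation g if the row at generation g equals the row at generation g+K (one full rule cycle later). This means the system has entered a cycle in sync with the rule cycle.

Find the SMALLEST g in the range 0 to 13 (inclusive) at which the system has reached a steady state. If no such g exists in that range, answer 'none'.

Answer: 4

Derivation:
Gen 0: 11111110110110
Gen 1 (rule 135): 01111100000000
Gen 2 (rule 218): 11111110000000
Gen 3 (rule 135): 01111100111111
Gen 4 (rule 218): 11111111111111
Gen 5 (rule 135): 01111111111110
Gen 6 (rule 218): 11111111111111
Gen 7 (rule 135): 01111111111110
Gen 8 (rule 218): 11111111111111
Gen 9 (rule 135): 01111111111110
Gen 10 (rule 218): 11111111111111
Gen 11 (rule 135): 01111111111110
Gen 12 (rule 218): 11111111111111
Gen 13 (rule 135): 01111111111110
Gen 14 (rule 218): 11111111111111
Gen 15 (rule 135): 01111111111110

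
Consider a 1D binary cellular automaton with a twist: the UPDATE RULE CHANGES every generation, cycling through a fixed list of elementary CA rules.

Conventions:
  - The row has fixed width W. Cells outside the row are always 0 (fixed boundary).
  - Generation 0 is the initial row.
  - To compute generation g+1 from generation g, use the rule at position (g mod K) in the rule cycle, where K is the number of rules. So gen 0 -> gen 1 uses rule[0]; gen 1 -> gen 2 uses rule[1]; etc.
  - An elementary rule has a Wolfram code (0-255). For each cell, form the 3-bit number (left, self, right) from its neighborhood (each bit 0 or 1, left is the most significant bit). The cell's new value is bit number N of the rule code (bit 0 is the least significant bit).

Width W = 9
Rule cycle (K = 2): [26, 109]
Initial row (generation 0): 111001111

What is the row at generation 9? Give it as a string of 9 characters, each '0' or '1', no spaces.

Gen 0: 111001111
Gen 1 (rule 26): 100111000
Gen 2 (rule 109): 100101011
Gen 3 (rule 26): 011000010
Gen 4 (rule 109): 011011010
Gen 5 (rule 26): 110010001
Gen 6 (rule 109): 110010101
Gen 7 (rule 26): 101100000
Gen 8 (rule 109): 111101111
Gen 9 (rule 26): 100001000

Answer: 100001000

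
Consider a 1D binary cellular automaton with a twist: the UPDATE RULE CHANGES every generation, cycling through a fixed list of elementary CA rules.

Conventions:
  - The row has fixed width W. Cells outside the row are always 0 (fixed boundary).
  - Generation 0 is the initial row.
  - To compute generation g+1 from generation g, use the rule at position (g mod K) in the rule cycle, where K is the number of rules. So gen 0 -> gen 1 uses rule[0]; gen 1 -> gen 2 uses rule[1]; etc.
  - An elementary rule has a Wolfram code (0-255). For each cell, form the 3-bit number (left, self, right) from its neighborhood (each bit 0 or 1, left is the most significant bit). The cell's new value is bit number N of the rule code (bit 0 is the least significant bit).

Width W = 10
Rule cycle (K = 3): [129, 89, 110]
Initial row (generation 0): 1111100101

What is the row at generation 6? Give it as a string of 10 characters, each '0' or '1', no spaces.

Answer: 1101111101

Derivation:
Gen 0: 1111100101
Gen 1 (rule 129): 0111000000
Gen 2 (rule 89): 0101111111
Gen 3 (rule 110): 1111000001
Gen 4 (rule 129): 0110011100
Gen 5 (rule 89): 0111010111
Gen 6 (rule 110): 1101111101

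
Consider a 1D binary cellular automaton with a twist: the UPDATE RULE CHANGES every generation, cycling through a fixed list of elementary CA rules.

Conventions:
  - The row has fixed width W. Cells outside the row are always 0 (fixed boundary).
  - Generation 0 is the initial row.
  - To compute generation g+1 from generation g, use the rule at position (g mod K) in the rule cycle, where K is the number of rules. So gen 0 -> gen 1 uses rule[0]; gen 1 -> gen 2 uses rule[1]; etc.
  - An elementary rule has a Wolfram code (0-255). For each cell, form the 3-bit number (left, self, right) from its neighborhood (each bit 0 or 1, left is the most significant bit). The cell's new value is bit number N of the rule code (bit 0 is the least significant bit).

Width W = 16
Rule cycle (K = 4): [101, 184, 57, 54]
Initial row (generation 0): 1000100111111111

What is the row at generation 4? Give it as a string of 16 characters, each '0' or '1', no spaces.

Answer: 0111110000000000

Derivation:
Gen 0: 1000100111111111
Gen 1 (rule 101): 1010100000000001
Gen 2 (rule 184): 0101010000000000
Gen 3 (rule 57): 0010101111111111
Gen 4 (rule 54): 0111110000000000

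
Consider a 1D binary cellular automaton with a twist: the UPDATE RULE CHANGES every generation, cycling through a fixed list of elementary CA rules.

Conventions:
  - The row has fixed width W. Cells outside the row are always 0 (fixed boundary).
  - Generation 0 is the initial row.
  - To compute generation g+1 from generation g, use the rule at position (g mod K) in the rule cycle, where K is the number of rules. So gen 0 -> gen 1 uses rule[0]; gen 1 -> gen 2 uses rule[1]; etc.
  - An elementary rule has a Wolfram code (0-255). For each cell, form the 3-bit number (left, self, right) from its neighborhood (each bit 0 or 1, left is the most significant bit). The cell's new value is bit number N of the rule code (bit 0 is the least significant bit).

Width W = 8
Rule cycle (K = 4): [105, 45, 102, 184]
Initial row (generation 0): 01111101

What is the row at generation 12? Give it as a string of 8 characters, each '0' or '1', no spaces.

Answer: 01101000

Derivation:
Gen 0: 01111101
Gen 1 (rule 105): 01000110
Gen 2 (rule 45): 01010100
Gen 3 (rule 102): 11111100
Gen 4 (rule 184): 11111010
Gen 5 (rule 105): 10001100
Gen 6 (rule 45): 10101001
Gen 7 (rule 102): 11111011
Gen 8 (rule 184): 11110110
Gen 9 (rule 105): 10011110
Gen 10 (rule 45): 10010000
Gen 11 (rule 102): 10110000
Gen 12 (rule 184): 01101000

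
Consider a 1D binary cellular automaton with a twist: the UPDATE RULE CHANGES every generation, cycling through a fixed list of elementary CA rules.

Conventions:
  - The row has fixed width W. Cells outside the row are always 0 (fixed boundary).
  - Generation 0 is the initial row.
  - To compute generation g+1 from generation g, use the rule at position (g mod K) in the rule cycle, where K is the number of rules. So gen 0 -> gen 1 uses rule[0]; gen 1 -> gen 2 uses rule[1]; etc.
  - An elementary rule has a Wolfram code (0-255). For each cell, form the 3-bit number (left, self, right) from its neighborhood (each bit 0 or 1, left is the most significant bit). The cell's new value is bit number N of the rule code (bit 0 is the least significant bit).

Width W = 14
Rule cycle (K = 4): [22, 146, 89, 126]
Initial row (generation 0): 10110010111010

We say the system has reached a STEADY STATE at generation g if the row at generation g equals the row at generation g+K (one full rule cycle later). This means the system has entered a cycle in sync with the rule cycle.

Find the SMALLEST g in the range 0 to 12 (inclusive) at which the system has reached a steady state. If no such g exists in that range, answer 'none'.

Gen 0: 10110010111010
Gen 1 (rule 22): 10001110000011
Gen 2 (rule 146): 01010101000100
Gen 3 (rule 89): 00000000110011
Gen 4 (rule 126): 00000001111111
Gen 5 (rule 22): 00000010000000
Gen 6 (rule 146): 00000101000000
Gen 7 (rule 89): 11110000111111
Gen 8 (rule 126): 10011001100001
Gen 9 (rule 22): 11100110010011
Gen 10 (rule 146): 01011001101100
Gen 11 (rule 89): 00011101101111
Gen 12 (rule 126): 00110111111001
Gen 13 (rule 22): 01000000000111
Gen 14 (rule 146): 10100000001010
Gen 15 (rule 89): 00011111100001
Gen 16 (rule 126): 00110000110011

Answer: none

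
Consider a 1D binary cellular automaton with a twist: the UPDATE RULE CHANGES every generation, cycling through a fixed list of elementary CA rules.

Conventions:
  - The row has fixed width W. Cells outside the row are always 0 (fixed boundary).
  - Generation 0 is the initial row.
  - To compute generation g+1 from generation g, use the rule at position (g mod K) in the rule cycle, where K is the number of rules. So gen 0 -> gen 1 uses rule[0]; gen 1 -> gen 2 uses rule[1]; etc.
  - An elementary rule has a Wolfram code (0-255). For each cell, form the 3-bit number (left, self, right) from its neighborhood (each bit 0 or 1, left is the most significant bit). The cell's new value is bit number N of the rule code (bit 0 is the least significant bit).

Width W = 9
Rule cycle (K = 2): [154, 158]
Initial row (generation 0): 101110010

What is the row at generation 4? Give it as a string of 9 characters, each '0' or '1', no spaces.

Gen 0: 101110010
Gen 1 (rule 154): 001101101
Gen 2 (rule 158): 011001001
Gen 3 (rule 154): 110110110
Gen 4 (rule 158): 100100101

Answer: 100100101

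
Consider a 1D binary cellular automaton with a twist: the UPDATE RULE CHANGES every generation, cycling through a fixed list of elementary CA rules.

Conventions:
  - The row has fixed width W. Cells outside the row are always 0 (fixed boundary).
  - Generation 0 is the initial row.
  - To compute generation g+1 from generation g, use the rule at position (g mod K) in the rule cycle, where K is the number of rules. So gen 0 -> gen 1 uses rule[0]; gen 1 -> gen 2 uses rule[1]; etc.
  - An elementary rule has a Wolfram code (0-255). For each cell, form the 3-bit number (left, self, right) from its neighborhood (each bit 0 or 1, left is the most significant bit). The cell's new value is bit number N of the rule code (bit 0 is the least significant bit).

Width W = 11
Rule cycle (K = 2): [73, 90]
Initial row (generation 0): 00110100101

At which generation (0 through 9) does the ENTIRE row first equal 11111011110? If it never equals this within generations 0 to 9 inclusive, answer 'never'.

Answer: never

Derivation:
Gen 0: 00110100101
Gen 1 (rule 73): 10110000000
Gen 2 (rule 90): 00111000000
Gen 3 (rule 73): 10101011111
Gen 4 (rule 90): 00000010001
Gen 5 (rule 73): 11111000100
Gen 6 (rule 90): 10001101010
Gen 7 (rule 73): 00101100000
Gen 8 (rule 90): 01001110000
Gen 9 (rule 73): 00001010111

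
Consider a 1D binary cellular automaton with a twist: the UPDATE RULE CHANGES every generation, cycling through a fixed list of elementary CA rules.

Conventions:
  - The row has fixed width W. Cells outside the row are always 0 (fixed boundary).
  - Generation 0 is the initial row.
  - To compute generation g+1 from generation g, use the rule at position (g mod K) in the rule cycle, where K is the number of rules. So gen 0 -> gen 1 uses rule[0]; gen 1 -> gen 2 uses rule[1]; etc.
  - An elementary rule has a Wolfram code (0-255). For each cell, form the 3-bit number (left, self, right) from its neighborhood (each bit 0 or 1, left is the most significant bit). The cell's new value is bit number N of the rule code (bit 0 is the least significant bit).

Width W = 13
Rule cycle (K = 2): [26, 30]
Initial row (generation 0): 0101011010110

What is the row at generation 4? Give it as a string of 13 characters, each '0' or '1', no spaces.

Gen 0: 0101011010110
Gen 1 (rule 26): 1000010000101
Gen 2 (rule 30): 1100111001101
Gen 3 (rule 26): 1011100111000
Gen 4 (rule 30): 1010011100100

Answer: 1010011100100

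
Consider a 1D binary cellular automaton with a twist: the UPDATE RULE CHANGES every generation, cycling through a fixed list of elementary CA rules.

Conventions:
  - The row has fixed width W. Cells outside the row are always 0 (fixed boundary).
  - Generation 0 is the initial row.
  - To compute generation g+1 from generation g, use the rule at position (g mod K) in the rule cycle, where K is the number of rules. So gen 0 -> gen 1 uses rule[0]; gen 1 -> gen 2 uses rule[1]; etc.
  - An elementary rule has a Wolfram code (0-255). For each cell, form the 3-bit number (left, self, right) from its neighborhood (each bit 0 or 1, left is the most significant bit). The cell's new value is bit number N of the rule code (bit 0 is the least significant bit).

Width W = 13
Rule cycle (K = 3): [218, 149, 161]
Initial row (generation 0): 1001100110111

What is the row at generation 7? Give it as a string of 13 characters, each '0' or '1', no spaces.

Gen 0: 1001100110111
Gen 1 (rule 218): 0111111110111
Gen 2 (rule 149): 0011111100010
Gen 3 (rule 161): 1001111001000
Gen 4 (rule 218): 0111111110100
Gen 5 (rule 149): 0011111100111
Gen 6 (rule 161): 1001111000010
Gen 7 (rule 218): 0111111100101

Answer: 0111111100101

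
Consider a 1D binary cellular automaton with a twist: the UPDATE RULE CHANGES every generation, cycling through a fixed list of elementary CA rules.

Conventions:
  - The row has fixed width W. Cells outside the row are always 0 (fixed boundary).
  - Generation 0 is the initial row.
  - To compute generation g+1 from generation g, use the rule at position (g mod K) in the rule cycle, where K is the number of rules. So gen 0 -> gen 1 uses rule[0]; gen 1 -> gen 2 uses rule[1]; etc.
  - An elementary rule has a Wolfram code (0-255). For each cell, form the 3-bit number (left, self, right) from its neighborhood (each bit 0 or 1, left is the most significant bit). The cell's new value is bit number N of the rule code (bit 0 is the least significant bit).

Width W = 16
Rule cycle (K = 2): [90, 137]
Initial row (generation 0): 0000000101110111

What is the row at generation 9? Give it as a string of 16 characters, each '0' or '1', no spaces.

Answer: 0100110011100010

Derivation:
Gen 0: 0000000101110111
Gen 1 (rule 90): 0000001001010101
Gen 2 (rule 137): 1111100000000000
Gen 3 (rule 90): 1000110000000000
Gen 4 (rule 137): 0010100111111111
Gen 5 (rule 90): 0100011100000001
Gen 6 (rule 137): 0001011001111100
Gen 7 (rule 90): 0010011111000110
Gen 8 (rule 137): 1000011110010100
Gen 9 (rule 90): 0100110011100010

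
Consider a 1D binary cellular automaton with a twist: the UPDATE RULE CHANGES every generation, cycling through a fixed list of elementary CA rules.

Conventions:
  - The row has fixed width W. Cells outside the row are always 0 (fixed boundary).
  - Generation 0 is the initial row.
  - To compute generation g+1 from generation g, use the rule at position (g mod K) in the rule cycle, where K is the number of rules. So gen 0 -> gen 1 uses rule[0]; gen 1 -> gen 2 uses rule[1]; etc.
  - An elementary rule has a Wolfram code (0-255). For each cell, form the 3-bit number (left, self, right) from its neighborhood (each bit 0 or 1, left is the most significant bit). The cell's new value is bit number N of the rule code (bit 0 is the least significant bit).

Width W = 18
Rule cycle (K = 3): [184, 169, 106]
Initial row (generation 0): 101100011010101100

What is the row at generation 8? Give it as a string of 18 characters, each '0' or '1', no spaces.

Gen 0: 101100011010101100
Gen 1 (rule 184): 011010010101011010
Gen 2 (rule 169): 010100001010110100
Gen 3 (rule 106): 101000010101111000
Gen 4 (rule 184): 010100001011110100
Gen 5 (rule 169): 001001100111101001
Gen 6 (rule 106): 010011101100110010
Gen 7 (rule 184): 001011011010101001
Gen 8 (rule 169): 100110110101010000

Answer: 100110110101010000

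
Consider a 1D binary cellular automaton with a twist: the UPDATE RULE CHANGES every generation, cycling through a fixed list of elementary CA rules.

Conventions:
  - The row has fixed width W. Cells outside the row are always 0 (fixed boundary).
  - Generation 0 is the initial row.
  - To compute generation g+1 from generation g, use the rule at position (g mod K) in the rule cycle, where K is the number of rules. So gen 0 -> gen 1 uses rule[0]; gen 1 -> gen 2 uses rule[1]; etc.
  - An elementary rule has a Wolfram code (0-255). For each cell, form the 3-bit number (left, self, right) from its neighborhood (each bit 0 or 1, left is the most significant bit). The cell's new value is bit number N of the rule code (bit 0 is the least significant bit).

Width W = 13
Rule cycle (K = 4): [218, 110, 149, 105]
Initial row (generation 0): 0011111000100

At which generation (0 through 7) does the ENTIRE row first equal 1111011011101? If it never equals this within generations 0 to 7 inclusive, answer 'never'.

Answer: never

Derivation:
Gen 0: 0011111000100
Gen 1 (rule 218): 0111111101010
Gen 2 (rule 110): 1100000111110
Gen 3 (rule 149): 0011110011101
Gen 4 (rule 105): 1010010010110
Gen 5 (rule 218): 0001101100111
Gen 6 (rule 110): 0011111101101
Gen 7 (rule 149): 1001111000001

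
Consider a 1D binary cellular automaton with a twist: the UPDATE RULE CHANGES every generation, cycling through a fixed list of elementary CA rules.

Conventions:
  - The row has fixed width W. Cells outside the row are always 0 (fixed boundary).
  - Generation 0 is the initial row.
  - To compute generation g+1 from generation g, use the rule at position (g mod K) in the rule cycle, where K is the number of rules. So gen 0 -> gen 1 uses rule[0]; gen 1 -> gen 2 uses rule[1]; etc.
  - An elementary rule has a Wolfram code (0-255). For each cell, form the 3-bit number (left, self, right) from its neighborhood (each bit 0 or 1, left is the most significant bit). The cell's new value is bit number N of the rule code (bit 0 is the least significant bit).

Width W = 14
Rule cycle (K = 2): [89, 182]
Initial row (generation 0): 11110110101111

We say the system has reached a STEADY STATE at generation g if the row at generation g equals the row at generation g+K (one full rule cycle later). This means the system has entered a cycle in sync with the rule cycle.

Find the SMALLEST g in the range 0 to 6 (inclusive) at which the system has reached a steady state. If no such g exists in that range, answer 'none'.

Answer: none

Derivation:
Gen 0: 11110110101111
Gen 1 (rule 89): 10010110001001
Gen 2 (rule 182): 11111001011111
Gen 3 (rule 89): 10001100010001
Gen 4 (rule 182): 11010010111011
Gen 5 (rule 89): 11001000101011
Gen 6 (rule 182): 00111101111100
Gen 7 (rule 89): 10100101000111
Gen 8 (rule 182): 11111111101010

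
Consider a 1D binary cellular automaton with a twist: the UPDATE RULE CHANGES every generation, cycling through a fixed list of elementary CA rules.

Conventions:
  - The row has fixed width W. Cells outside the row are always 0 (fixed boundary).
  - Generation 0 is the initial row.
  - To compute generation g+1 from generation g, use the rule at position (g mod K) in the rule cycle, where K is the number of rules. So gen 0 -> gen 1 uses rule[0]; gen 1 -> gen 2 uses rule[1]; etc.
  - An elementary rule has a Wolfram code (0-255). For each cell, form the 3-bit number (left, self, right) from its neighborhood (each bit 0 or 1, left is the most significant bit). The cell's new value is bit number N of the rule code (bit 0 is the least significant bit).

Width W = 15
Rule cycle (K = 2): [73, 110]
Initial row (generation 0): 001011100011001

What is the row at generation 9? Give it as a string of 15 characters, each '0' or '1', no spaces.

Answer: 001011010010101

Derivation:
Gen 0: 001011100011001
Gen 1 (rule 73): 100010101011000
Gen 2 (rule 110): 100111111111000
Gen 3 (rule 73): 000100000001011
Gen 4 (rule 110): 001100000011111
Gen 5 (rule 73): 101101111010001
Gen 6 (rule 110): 111111001110011
Gen 7 (rule 73): 100001001010011
Gen 8 (rule 110): 100011011110111
Gen 9 (rule 73): 001011010010101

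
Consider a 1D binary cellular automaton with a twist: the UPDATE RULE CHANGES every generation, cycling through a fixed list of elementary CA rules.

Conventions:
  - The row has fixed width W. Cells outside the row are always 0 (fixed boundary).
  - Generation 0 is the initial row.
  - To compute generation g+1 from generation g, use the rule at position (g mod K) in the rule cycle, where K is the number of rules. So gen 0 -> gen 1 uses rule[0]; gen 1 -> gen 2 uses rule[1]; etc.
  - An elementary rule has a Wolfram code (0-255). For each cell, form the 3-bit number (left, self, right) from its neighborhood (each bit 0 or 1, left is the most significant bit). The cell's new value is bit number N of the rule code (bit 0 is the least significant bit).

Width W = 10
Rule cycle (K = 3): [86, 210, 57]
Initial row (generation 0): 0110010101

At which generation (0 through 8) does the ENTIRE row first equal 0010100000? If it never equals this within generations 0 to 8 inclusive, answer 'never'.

Gen 0: 0110010101
Gen 1 (rule 86): 1011110101
Gen 2 (rule 210): 0001110000
Gen 3 (rule 57): 1101001111
Gen 4 (rule 86): 0101110001
Gen 5 (rule 210): 1000111010
Gen 6 (rule 57): 0110100101
Gen 7 (rule 86): 1010111101
Gen 8 (rule 210): 0000011100

Answer: never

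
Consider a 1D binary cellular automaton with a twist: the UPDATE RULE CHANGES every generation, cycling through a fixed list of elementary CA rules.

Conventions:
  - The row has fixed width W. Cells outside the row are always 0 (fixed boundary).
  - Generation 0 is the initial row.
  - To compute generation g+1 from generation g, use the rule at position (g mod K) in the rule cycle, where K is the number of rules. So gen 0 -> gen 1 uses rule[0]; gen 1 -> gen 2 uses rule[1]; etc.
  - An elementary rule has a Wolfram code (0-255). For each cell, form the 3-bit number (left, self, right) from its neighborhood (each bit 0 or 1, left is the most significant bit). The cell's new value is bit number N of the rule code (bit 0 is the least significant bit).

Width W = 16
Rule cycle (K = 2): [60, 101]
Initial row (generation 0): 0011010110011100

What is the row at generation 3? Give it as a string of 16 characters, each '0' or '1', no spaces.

Gen 0: 0011010110011100
Gen 1 (rule 60): 0010111101010010
Gen 2 (rule 101): 1011000111110010
Gen 3 (rule 60): 1110100100001011

Answer: 1110100100001011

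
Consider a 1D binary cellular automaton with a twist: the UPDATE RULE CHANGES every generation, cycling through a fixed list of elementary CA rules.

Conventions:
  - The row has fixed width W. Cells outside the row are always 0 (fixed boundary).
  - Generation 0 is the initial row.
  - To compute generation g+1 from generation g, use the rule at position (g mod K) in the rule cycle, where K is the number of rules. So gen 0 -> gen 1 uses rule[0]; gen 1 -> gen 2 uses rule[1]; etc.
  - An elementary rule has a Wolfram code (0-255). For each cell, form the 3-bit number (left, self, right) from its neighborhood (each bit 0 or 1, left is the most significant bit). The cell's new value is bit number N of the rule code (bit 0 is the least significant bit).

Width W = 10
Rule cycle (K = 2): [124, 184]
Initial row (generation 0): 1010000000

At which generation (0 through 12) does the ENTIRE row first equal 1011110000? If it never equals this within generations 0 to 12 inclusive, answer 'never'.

Gen 0: 1010000000
Gen 1 (rule 124): 1111000000
Gen 2 (rule 184): 1110100000
Gen 3 (rule 124): 1011110000
Gen 4 (rule 184): 0111101000
Gen 5 (rule 124): 0100111100
Gen 6 (rule 184): 0010111010
Gen 7 (rule 124): 0011101111
Gen 8 (rule 184): 0011011110
Gen 9 (rule 124): 0011110011
Gen 10 (rule 184): 0011101010
Gen 11 (rule 124): 0010111111
Gen 12 (rule 184): 0001111110

Answer: 3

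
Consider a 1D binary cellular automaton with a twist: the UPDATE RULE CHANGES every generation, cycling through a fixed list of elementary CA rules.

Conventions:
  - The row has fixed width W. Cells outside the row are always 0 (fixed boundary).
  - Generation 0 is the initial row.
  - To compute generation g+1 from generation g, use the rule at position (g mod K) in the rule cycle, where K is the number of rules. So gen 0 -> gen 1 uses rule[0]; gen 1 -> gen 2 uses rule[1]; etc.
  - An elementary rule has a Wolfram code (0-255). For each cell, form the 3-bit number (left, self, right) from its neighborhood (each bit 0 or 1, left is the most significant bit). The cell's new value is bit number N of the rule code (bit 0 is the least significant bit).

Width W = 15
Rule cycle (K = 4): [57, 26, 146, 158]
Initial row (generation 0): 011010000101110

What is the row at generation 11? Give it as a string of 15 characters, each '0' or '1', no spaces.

Answer: 010000101000101

Derivation:
Gen 0: 011010000101110
Gen 1 (rule 57): 010101110011001
Gen 2 (rule 26): 100001001110110
Gen 3 (rule 146): 010010110100001
Gen 4 (rule 158): 111110100110011
Gen 5 (rule 57): 100001010101010
Gen 6 (rule 26): 010010000000001
Gen 7 (rule 146): 101101000000010
Gen 8 (rule 158): 101001100000111
Gen 9 (rule 57): 010101011110100
Gen 10 (rule 26): 100000010000010
Gen 11 (rule 146): 010000101000101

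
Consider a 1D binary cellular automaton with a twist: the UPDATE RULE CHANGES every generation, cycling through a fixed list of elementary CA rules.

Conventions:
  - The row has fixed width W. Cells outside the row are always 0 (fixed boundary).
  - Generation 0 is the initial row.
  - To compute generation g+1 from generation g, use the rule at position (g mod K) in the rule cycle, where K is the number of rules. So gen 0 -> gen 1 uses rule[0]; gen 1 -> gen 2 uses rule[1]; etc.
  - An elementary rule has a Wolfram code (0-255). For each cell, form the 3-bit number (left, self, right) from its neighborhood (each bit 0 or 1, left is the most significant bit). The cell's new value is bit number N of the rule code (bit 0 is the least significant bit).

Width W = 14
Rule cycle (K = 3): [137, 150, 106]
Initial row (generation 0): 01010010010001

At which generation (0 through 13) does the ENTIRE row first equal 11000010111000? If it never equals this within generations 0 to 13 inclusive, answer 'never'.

Answer: 6

Derivation:
Gen 0: 01010010010001
Gen 1 (rule 137): 00000000000100
Gen 2 (rule 150): 00000000001110
Gen 3 (rule 106): 00000000011010
Gen 4 (rule 137): 11111111010000
Gen 5 (rule 150): 01111110011000
Gen 6 (rule 106): 11000010111000
Gen 7 (rule 137): 10011000110011
Gen 8 (rule 150): 11100101001100
Gen 9 (rule 106): 10101010011100
Gen 10 (rule 137): 00000000011001
Gen 11 (rule 150): 00000000100111
Gen 12 (rule 106): 00000001001101
Gen 13 (rule 137): 11111100001000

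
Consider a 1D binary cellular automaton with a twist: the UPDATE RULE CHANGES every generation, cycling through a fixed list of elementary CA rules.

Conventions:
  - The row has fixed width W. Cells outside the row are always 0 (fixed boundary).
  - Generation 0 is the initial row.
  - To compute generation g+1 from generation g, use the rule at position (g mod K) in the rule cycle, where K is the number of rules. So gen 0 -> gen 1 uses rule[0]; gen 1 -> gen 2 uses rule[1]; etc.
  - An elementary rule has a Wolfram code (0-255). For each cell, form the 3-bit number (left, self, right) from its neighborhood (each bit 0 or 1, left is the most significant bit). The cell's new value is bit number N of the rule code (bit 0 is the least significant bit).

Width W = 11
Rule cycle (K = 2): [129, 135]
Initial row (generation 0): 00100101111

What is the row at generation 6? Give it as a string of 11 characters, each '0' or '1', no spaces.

Gen 0: 00100101111
Gen 1 (rule 129): 10000000110
Gen 2 (rule 135): 10111111000
Gen 3 (rule 129): 00011110011
Gen 4 (rule 135): 11101100100
Gen 5 (rule 129): 01000000001
Gen 6 (rule 135): 11011111111

Answer: 11011111111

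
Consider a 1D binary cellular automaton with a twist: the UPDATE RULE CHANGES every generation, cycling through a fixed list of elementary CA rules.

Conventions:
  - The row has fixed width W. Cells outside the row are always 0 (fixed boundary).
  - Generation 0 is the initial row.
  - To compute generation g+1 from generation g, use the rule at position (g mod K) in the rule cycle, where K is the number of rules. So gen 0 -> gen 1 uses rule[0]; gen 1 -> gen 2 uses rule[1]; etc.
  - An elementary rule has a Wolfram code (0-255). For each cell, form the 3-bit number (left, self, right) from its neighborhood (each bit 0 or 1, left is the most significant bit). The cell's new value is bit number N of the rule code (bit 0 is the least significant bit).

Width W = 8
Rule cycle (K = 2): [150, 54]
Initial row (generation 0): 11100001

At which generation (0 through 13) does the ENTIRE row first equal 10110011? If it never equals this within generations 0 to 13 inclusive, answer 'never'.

Answer: never

Derivation:
Gen 0: 11100001
Gen 1 (rule 150): 01010011
Gen 2 (rule 54): 11111100
Gen 3 (rule 150): 01111010
Gen 4 (rule 54): 10000111
Gen 5 (rule 150): 11001010
Gen 6 (rule 54): 00111111
Gen 7 (rule 150): 01011110
Gen 8 (rule 54): 11100001
Gen 9 (rule 150): 01010011
Gen 10 (rule 54): 11111100
Gen 11 (rule 150): 01111010
Gen 12 (rule 54): 10000111
Gen 13 (rule 150): 11001010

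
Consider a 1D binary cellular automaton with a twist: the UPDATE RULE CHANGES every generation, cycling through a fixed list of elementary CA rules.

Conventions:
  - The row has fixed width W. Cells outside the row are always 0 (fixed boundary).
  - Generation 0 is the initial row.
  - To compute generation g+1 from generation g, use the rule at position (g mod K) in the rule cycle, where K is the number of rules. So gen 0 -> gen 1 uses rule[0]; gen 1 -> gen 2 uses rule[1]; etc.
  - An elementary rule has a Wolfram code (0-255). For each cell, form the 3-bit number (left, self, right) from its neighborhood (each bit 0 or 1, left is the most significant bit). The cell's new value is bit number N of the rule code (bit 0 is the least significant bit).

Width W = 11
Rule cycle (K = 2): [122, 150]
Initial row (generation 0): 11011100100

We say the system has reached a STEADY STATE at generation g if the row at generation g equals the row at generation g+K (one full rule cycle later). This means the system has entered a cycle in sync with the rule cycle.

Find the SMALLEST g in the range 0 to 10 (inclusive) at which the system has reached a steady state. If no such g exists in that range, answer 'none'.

Gen 0: 11011100100
Gen 1 (rule 122): 11110111010
Gen 2 (rule 150): 01100010011
Gen 3 (rule 122): 11110101111
Gen 4 (rule 150): 01100100110
Gen 5 (rule 122): 11111011111
Gen 6 (rule 150): 01110001110
Gen 7 (rule 122): 11011011011
Gen 8 (rule 150): 00000000000
Gen 9 (rule 122): 00000000000
Gen 10 (rule 150): 00000000000
Gen 11 (rule 122): 00000000000
Gen 12 (rule 150): 00000000000

Answer: 8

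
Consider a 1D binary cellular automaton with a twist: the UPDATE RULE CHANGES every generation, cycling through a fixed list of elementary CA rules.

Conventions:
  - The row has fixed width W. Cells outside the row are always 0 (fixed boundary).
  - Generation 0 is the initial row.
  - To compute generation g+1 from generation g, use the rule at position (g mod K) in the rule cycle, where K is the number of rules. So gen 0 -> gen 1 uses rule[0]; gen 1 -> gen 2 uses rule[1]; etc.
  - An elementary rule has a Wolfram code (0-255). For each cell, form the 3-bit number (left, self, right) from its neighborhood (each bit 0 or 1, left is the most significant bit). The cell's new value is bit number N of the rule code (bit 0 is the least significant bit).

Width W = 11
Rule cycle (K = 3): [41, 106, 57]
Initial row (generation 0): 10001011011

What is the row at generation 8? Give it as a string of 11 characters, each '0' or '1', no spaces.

Answer: 00010101110

Derivation:
Gen 0: 10001011011
Gen 1 (rule 41): 00100110110
Gen 2 (rule 106): 01001111110
Gen 3 (rule 57): 00101000001
Gen 4 (rule 41): 10010011100
Gen 5 (rule 106): 00100110100
Gen 6 (rule 57): 10010101011
Gen 7 (rule 41): 00001010110
Gen 8 (rule 106): 00010101110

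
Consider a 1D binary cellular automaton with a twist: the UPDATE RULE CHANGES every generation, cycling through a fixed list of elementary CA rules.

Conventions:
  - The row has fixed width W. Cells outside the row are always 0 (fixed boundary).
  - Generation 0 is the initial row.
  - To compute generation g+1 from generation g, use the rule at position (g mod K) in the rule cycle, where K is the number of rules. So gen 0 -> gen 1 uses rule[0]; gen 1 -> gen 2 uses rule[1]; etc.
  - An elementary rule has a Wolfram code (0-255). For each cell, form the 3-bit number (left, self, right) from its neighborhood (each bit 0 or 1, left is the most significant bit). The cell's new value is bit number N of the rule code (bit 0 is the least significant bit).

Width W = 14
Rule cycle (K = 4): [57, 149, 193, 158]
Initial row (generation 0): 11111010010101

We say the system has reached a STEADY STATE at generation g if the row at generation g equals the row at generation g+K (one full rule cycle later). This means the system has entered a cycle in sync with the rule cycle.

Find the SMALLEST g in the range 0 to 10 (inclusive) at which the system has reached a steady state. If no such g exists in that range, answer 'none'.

Gen 0: 11111010010101
Gen 1 (rule 57): 10000101001010
Gen 2 (rule 149): 11110101101011
Gen 3 (rule 193): 01110000100001
Gen 4 (rule 158): 11101001110011
Gen 5 (rule 57): 10010101001010
Gen 6 (rule 149): 11010101101011
Gen 7 (rule 193): 01000000100001
Gen 8 (rule 158): 11100001110011
Gen 9 (rule 57): 10011101001010
Gen 10 (rule 149): 11001001101011
Gen 11 (rule 193): 01000000100001
Gen 12 (rule 158): 11100001110011
Gen 13 (rule 57): 10011101001010
Gen 14 (rule 149): 11001001101011

Answer: 7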